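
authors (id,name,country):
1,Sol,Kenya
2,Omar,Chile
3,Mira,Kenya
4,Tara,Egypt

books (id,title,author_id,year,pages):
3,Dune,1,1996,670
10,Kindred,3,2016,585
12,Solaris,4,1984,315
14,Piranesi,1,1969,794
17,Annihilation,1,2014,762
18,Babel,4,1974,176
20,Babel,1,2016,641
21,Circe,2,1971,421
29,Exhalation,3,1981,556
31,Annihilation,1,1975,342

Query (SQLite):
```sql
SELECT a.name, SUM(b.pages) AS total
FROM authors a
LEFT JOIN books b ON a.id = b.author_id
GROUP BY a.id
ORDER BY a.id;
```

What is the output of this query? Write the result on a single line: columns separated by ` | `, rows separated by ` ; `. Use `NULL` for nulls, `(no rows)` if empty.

Sol | 3209 ; Omar | 421 ; Mira | 1141 ; Tara | 491

LEFT JOIN keeps every authors row; unmatched ones get NULL for books columns.
Group by authors.id and compute SUM(b.pages). SUM over an all-NULL group is NULL.
  1: ids {3, 14, 17, 20, 31} → SUM(b.pages)=3209
  2: ids {21} → SUM(b.pages)=421
  3: ids {10, 29} → SUM(b.pages)=1141
  4: ids {12, 18} → SUM(b.pages)=491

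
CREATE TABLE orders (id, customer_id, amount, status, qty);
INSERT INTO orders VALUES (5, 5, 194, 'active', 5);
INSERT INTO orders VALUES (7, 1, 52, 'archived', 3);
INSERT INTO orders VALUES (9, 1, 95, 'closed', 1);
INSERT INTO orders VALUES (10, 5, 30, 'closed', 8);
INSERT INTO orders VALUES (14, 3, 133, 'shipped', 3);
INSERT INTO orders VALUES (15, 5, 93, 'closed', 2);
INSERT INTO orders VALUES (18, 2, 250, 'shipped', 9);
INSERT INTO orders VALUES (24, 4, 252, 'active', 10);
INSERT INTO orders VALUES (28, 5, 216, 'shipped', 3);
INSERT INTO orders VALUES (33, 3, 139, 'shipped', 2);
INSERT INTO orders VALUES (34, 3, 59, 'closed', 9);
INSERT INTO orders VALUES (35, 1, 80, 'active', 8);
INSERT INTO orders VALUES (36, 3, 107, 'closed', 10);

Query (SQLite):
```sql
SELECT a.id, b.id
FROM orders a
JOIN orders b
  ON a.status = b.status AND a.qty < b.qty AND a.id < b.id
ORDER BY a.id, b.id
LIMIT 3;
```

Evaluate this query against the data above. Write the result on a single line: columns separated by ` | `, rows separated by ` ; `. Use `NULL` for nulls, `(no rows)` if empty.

5 | 24 ; 5 | 35 ; 9 | 10

Pairs (a,b) with same status, a.qty < b.qty, a.id < b.id.
status groups: active:{5,24,35} archived:{7} closed:{9,10,15,34,36} shipped:{14,18,28,33}
Ordered by (a.id, b.id); first 3.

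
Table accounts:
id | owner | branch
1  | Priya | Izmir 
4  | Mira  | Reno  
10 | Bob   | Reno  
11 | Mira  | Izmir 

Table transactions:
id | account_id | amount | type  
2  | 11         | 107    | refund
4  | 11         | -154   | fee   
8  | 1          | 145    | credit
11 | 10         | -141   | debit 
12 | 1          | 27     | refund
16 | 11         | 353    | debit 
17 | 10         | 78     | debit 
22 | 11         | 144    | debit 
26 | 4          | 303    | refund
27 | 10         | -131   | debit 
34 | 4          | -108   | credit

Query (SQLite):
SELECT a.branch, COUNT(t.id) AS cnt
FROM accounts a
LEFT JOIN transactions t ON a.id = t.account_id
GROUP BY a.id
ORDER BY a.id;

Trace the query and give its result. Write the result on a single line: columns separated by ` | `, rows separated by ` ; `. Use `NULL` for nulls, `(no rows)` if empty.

Izmir | 2 ; Reno | 2 ; Reno | 3 ; Izmir | 4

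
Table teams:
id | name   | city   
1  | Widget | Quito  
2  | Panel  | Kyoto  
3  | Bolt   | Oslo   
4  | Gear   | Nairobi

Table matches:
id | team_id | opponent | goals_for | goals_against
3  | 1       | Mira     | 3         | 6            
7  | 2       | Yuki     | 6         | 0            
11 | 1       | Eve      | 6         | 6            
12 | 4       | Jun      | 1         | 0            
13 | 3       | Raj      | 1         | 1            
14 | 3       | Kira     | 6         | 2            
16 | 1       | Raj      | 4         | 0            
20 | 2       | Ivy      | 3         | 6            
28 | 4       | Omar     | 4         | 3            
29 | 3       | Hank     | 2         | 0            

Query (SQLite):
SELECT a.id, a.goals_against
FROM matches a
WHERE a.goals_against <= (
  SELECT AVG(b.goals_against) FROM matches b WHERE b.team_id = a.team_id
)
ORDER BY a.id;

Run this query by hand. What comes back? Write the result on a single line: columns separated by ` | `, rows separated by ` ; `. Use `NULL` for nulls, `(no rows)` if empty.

7 | 0 ; 12 | 0 ; 13 | 1 ; 16 | 0 ; 29 | 0

For each matches row a, compute AVG(goals_against) over rows sharing a.team_id.
Keep row a if a.goals_against <= that per-group AVG.
  team_id=1: AVG(goals_against) = 4.0
  team_id=2: AVG(goals_against) = 3.0
  team_id=3: AVG(goals_against) = 1.0
  team_id=4: AVG(goals_against) = 1.5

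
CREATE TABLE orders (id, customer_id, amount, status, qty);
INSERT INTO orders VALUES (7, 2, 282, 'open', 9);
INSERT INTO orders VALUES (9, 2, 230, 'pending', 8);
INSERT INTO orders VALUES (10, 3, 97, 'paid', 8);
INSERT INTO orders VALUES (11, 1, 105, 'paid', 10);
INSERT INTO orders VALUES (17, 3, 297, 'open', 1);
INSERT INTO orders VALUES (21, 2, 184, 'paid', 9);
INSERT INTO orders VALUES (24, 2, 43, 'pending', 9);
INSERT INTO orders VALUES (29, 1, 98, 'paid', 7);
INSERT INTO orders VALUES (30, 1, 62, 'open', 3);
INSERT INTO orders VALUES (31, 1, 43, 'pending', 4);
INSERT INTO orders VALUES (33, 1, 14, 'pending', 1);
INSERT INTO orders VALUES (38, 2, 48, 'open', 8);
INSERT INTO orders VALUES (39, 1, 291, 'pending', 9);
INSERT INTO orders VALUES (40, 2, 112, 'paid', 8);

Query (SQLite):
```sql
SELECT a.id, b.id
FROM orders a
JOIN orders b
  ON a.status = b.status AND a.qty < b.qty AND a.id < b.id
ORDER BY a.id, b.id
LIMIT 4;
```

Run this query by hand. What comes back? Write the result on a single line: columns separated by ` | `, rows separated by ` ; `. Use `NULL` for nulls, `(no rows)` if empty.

9 | 24 ; 9 | 39 ; 10 | 11 ; 10 | 21

Pairs (a,b) with same status, a.qty < b.qty, a.id < b.id.
status groups: open:{7,17,30,38} paid:{10,11,21,29,40} pending:{9,24,31,33,39}
Ordered by (a.id, b.id); first 4.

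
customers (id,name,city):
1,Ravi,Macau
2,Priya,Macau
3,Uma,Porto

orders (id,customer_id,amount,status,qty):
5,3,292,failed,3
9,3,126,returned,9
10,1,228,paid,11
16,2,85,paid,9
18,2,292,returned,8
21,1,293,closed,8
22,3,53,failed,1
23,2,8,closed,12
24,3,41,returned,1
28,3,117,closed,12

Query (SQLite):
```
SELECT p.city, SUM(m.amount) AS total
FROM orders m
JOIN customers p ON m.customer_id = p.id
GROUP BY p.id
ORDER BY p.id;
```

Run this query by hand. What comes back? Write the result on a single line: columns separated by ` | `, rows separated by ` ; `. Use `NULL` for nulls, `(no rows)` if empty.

Macau | 521 ; Macau | 385 ; Porto | 629

Join each orders row to its customers via customer_id.
Group joined rows by customers.id; compute SUM(m.amount) per group.
  1: ids {10, 21} → SUM(m.amount)=521
  2: ids {16, 18, 23} → SUM(m.amount)=385
  3: ids {5, 9, 22, 24, 28} → SUM(m.amount)=629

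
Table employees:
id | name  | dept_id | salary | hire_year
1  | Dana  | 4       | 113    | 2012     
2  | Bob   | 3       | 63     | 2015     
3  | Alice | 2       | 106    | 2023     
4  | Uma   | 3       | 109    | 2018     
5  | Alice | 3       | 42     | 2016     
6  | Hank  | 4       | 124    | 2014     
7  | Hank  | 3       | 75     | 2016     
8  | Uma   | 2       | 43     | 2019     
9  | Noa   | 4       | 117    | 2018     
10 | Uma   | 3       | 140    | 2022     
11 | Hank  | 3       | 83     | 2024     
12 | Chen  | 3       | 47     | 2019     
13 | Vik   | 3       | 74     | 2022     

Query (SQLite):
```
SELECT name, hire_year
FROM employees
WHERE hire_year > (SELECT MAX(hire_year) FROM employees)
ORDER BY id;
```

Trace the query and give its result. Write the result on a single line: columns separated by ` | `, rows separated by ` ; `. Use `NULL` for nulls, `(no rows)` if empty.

Scalar subquery: MAX(hire_year) over all employees rows = 2024.
Keep rows where hire_year > that value.

(no rows)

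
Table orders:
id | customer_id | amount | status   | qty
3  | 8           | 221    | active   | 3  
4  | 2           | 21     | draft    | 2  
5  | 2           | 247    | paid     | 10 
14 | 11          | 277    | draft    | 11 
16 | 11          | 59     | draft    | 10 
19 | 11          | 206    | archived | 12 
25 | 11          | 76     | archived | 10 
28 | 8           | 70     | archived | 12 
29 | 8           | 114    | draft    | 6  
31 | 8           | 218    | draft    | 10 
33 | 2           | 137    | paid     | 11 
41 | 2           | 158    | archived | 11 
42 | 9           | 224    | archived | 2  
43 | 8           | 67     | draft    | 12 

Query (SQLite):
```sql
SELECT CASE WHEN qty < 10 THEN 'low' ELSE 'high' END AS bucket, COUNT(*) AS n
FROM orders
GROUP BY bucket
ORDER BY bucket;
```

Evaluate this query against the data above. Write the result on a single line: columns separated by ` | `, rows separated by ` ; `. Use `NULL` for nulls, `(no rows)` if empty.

high | 10 ; low | 4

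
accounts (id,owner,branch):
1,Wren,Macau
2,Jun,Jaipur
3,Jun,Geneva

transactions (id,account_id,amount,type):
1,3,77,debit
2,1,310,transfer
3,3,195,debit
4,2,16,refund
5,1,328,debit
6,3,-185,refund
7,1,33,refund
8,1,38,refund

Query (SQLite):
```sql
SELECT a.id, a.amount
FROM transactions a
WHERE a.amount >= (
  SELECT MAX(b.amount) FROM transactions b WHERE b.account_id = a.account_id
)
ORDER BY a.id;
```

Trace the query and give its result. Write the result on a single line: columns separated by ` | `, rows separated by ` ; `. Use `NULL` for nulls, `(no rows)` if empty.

3 | 195 ; 4 | 16 ; 5 | 328

For each transactions row a, compute MAX(amount) over rows sharing a.account_id.
Keep row a if a.amount >= that per-group MAX.
  account_id=1: MAX(amount) = 328
  account_id=2: MAX(amount) = 16
  account_id=3: MAX(amount) = 195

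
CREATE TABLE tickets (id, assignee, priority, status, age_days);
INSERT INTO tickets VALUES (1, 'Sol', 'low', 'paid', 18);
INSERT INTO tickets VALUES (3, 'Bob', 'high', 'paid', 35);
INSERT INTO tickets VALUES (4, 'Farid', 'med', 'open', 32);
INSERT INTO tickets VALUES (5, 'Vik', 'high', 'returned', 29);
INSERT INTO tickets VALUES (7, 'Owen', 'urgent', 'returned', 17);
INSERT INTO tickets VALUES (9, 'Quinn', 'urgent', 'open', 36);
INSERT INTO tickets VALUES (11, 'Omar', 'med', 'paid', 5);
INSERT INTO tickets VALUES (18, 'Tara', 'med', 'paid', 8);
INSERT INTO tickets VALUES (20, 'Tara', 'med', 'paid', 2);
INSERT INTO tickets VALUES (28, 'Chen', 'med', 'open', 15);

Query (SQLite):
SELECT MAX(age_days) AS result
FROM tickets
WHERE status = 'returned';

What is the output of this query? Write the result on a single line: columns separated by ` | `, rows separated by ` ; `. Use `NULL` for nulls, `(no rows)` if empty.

29

Rows where status='returned' → age_days values: [29, 17].
MAX of non-NULL values = 29.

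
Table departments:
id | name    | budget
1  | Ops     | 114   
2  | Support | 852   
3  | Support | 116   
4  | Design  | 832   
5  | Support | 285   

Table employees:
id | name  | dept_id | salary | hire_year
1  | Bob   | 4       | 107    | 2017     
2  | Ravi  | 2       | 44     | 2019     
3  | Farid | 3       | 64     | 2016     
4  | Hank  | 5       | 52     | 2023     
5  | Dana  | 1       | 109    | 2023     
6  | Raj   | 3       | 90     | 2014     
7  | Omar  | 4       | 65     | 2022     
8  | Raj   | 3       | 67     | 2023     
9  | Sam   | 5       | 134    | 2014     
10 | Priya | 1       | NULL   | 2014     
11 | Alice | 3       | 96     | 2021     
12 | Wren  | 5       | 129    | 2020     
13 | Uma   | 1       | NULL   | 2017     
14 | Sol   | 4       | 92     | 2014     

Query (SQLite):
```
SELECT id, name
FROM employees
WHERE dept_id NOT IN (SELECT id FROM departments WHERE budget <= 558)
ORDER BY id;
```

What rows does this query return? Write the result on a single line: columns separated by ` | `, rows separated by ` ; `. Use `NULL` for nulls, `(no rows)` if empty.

Inner query: departments.id where budget <= 558.
Outer: keep employees rows whose dept_id is not in that set.
Inner query → {1, 3, 5}

1 | Bob ; 2 | Ravi ; 7 | Omar ; 14 | Sol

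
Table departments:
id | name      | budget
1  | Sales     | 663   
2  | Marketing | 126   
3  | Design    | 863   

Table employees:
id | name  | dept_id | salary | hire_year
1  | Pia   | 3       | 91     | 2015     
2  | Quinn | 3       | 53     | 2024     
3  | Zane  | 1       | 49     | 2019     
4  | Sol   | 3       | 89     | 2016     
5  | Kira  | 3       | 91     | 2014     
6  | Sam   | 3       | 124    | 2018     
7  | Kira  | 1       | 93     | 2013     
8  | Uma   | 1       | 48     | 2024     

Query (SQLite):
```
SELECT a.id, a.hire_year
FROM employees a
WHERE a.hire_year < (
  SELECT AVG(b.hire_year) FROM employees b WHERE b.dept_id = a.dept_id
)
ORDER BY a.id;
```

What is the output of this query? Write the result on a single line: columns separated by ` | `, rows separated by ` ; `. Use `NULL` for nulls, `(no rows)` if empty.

For each employees row a, compute AVG(hire_year) over rows sharing a.dept_id.
Keep row a if a.hire_year < that per-group AVG.
  dept_id=1: AVG(hire_year) = 2018.666667
  dept_id=3: AVG(hire_year) = 2017.4

1 | 2015 ; 4 | 2016 ; 5 | 2014 ; 7 | 2013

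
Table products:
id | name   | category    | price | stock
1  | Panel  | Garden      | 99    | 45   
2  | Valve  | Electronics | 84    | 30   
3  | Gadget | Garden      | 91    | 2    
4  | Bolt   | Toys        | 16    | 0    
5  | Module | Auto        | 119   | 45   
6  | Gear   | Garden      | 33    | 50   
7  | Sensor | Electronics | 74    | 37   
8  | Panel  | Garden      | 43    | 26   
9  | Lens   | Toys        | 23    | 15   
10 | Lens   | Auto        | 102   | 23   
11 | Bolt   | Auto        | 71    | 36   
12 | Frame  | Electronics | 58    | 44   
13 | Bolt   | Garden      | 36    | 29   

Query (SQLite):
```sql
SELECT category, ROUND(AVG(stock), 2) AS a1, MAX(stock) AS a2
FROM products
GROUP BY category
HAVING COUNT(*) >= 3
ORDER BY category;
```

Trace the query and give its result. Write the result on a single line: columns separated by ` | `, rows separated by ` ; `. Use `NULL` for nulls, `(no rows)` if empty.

Auto | 34.67 | 45 ; Electronics | 37 | 44 ; Garden | 30.4 | 50

Group products by category.
Per group compute: ROUND(AVG(stock), 2), MAX(stock).
HAVING: drop groups with fewer than 3 rows.
  Auto: ids {5, 10, 11} → ROUND(AVG(stock), 2)=34.67, MAX(stock)=45
  Electronics: ids {2, 7, 12} → ROUND(AVG(stock), 2)=37, MAX(stock)=44
  Garden: ids {1, 3, 6, 8, 13} → ROUND(AVG(stock), 2)=30.4, MAX(stock)=50
  Toys: ids {4, 9} → ROUND(AVG(stock), 2)=7.5, MAX(stock)=15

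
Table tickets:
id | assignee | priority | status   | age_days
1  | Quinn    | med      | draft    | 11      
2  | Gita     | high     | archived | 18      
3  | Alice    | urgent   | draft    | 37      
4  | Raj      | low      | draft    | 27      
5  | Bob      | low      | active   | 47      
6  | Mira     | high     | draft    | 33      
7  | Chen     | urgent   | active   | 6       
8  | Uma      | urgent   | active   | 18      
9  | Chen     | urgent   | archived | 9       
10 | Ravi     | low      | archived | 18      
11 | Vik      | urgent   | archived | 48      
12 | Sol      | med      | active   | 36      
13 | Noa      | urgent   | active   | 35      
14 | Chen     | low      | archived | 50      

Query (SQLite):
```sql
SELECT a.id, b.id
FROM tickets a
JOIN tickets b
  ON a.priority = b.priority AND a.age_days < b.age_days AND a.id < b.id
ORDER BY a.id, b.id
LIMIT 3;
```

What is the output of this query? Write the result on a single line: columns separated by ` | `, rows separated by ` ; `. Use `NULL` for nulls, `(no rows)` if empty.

1 | 12 ; 2 | 6 ; 3 | 11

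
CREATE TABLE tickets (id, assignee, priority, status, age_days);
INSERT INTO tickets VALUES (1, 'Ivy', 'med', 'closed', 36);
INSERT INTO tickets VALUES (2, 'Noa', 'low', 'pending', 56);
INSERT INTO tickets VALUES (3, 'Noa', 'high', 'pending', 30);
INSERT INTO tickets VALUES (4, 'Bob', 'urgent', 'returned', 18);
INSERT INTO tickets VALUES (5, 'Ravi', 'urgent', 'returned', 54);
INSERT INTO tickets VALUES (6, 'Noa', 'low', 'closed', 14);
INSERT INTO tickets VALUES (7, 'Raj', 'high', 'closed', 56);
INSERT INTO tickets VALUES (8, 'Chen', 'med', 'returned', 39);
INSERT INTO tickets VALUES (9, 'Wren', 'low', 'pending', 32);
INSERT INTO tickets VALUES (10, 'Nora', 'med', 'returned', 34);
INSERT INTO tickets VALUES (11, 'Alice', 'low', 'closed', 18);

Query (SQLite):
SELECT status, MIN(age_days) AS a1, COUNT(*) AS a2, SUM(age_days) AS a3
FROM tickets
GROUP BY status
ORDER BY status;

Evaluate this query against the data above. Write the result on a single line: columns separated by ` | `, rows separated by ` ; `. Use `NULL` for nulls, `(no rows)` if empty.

Group tickets by status.
Per group compute: MIN(age_days), COUNT(*), SUM(age_days).
  closed: ids {1, 6, 7, 11} → MIN(age_days)=14, COUNT(*)=4, SUM(age_days)=124
  pending: ids {2, 3, 9} → MIN(age_days)=30, COUNT(*)=3, SUM(age_days)=118
  returned: ids {4, 5, 8, 10} → MIN(age_days)=18, COUNT(*)=4, SUM(age_days)=145

closed | 14 | 4 | 124 ; pending | 30 | 3 | 118 ; returned | 18 | 4 | 145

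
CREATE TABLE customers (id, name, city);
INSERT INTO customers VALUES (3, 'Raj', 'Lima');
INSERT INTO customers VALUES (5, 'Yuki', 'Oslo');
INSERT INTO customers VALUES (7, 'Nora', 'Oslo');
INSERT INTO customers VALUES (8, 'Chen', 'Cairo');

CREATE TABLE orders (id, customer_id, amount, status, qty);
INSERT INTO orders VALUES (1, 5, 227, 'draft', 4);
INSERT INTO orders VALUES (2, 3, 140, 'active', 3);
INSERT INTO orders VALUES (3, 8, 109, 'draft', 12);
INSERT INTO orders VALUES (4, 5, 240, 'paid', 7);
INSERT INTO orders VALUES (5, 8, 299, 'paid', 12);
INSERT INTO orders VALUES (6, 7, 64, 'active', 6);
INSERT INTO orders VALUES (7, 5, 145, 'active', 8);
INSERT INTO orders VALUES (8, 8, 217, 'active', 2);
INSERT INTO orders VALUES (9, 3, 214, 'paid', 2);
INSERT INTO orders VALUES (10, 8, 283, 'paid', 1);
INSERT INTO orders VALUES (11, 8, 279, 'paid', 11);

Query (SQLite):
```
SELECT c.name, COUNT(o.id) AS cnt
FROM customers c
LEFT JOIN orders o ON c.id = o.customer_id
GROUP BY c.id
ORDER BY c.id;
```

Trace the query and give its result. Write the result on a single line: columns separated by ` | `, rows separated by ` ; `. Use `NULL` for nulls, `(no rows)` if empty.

Raj | 2 ; Yuki | 3 ; Nora | 1 ; Chen | 5

LEFT JOIN keeps every customers row; unmatched ones get NULL for orders columns.
Group by customers.id and compute COUNT(o.id). COUNT(col) of an all-NULL group is 0.
  3: ids {2, 9} → COUNT(o.id)=2
  5: ids {1, 4, 7} → COUNT(o.id)=3
  7: ids {6} → COUNT(o.id)=1
  8: ids {3, 5, 8, 10, 11} → COUNT(o.id)=5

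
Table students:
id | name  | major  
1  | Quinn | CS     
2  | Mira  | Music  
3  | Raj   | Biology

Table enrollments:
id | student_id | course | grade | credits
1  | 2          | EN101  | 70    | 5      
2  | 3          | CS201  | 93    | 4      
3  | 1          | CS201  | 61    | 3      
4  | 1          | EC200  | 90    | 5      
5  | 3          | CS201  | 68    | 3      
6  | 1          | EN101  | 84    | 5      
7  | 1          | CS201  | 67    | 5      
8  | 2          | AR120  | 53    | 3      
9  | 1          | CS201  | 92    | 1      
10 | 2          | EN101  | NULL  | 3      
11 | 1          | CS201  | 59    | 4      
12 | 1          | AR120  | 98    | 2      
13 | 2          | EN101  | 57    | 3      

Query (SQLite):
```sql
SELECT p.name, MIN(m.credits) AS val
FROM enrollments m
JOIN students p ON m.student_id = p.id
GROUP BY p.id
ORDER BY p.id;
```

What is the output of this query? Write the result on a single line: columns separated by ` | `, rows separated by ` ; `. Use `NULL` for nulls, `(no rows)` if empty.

Quinn | 1 ; Mira | 3 ; Raj | 3

Join each enrollments row to its students via student_id.
Group joined rows by students.id; compute MIN(m.credits) per group.
  1: ids {3, 4, 6, 7, 9, 11, 12} → MIN(m.credits)=1
  2: ids {1, 8, 10, 13} → MIN(m.credits)=3
  3: ids {2, 5} → MIN(m.credits)=3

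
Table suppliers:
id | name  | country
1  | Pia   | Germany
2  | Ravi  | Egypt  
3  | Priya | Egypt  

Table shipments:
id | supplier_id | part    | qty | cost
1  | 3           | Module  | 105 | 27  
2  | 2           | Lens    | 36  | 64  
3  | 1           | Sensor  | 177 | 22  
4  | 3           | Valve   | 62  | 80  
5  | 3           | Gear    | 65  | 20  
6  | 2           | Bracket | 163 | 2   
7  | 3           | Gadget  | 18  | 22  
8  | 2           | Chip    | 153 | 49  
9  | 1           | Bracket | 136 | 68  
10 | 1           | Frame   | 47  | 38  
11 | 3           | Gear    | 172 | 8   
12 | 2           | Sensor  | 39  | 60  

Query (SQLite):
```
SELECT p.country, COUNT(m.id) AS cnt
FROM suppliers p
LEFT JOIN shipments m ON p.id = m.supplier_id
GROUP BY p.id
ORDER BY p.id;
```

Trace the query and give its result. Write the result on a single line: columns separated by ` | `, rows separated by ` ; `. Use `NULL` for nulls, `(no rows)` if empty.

Germany | 3 ; Egypt | 4 ; Egypt | 5

LEFT JOIN keeps every suppliers row; unmatched ones get NULL for shipments columns.
Group by suppliers.id and compute COUNT(m.id). COUNT(col) of an all-NULL group is 0.
  1: ids {3, 9, 10} → COUNT(m.id)=3
  2: ids {2, 6, 8, 12} → COUNT(m.id)=4
  3: ids {1, 4, 5, 7, 11} → COUNT(m.id)=5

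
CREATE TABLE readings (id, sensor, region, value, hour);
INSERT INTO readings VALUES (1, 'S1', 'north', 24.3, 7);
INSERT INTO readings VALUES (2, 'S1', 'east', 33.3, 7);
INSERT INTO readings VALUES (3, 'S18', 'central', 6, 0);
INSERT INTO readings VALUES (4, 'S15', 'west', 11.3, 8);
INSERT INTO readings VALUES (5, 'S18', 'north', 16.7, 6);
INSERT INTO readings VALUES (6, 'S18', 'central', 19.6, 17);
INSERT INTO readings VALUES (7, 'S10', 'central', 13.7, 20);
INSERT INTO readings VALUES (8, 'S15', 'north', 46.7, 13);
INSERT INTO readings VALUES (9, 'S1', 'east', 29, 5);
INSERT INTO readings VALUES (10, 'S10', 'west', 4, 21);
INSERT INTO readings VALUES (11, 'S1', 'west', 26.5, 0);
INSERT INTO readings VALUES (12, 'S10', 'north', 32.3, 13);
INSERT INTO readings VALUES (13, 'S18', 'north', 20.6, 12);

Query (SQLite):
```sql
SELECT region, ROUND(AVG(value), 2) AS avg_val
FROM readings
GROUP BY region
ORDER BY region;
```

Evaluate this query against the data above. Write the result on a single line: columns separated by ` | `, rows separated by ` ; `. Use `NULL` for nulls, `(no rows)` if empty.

central | 13.1 ; east | 31.15 ; north | 28.12 ; west | 13.93

Partition readings by region; compute ROUND(AVG(value), 2) within each group.
  central: ids {3, 6, 7} → ROUND(AVG(value), 2)=13.1
  east: ids {2, 9} → ROUND(AVG(value), 2)=31.15
  north: ids {1, 5, 8, 12, 13} → ROUND(AVG(value), 2)=28.12
  west: ids {4, 10, 11} → ROUND(AVG(value), 2)=13.93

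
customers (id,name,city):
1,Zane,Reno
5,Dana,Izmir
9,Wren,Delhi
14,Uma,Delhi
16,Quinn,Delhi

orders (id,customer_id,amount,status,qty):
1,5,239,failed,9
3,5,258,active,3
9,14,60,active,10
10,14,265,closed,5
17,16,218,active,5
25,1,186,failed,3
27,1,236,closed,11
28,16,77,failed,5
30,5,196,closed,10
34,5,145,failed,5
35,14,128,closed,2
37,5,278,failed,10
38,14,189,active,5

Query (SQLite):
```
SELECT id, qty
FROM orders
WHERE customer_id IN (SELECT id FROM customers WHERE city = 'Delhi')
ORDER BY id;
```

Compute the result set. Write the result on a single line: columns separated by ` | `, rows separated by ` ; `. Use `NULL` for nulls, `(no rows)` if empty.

Inner query: customers.id where city = 'Delhi'.
Outer: keep orders rows whose customer_id is in that set.
Inner query → {9, 14, 16}

9 | 10 ; 10 | 5 ; 17 | 5 ; 28 | 5 ; 35 | 2 ; 38 | 5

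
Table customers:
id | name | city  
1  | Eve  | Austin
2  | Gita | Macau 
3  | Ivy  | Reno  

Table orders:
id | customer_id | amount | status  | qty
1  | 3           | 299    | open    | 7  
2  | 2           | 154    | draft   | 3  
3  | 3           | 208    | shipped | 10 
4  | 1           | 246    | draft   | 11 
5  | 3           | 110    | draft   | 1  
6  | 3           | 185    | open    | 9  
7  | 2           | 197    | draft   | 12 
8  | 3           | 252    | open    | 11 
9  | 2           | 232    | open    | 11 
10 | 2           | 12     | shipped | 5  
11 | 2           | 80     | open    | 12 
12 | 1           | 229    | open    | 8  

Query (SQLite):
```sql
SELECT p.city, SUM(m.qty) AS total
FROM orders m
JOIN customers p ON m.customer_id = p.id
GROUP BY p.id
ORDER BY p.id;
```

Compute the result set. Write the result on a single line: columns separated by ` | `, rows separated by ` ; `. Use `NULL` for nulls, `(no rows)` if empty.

Join each orders row to its customers via customer_id.
Group joined rows by customers.id; compute SUM(m.qty) per group.
  1: ids {4, 12} → SUM(m.qty)=19
  2: ids {2, 7, 9, 10, 11} → SUM(m.qty)=43
  3: ids {1, 3, 5, 6, 8} → SUM(m.qty)=38

Austin | 19 ; Macau | 43 ; Reno | 38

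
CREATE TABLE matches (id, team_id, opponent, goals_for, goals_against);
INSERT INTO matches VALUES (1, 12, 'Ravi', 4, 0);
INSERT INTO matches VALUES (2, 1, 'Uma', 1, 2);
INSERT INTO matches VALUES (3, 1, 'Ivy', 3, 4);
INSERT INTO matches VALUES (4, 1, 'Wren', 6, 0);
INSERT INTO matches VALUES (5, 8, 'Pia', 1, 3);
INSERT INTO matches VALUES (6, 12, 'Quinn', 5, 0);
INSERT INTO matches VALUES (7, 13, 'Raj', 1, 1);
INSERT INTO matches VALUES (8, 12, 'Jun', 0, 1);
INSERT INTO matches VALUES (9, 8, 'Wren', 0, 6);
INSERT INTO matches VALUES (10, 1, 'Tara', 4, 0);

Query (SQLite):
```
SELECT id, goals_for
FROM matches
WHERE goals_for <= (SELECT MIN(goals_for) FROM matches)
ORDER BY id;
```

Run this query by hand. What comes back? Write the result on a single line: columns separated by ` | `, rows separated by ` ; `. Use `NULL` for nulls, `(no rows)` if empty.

8 | 0 ; 9 | 0

Scalar subquery: MIN(goals_for) over all matches rows = 0.
Keep rows where goals_for <= that value.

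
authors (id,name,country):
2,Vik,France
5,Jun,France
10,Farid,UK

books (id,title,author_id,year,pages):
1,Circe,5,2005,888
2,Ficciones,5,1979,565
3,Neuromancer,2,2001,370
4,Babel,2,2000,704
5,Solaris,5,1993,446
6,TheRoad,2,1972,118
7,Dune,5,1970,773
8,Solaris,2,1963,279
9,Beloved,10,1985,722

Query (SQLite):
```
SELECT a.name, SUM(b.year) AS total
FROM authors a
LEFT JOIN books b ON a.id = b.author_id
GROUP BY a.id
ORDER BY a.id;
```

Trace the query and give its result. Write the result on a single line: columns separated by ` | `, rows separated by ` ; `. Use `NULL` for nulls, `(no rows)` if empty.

LEFT JOIN keeps every authors row; unmatched ones get NULL for books columns.
Group by authors.id and compute SUM(b.year). SUM over an all-NULL group is NULL.
  2: ids {3, 4, 6, 8} → SUM(b.year)=7936
  5: ids {1, 2, 5, 7} → SUM(b.year)=7947
  10: ids {9} → SUM(b.year)=1985

Vik | 7936 ; Jun | 7947 ; Farid | 1985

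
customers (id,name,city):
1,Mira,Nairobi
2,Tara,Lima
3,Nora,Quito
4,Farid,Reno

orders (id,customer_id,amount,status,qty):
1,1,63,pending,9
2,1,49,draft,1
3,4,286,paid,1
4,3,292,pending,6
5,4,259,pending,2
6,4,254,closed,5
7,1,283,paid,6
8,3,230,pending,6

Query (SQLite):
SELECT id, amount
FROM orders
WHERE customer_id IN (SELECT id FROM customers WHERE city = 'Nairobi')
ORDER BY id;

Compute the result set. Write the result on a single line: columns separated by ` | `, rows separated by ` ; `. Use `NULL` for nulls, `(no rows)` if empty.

Inner query: customers.id where city = 'Nairobi'.
Outer: keep orders rows whose customer_id is in that set.
Inner query → {1}

1 | 63 ; 2 | 49 ; 7 | 283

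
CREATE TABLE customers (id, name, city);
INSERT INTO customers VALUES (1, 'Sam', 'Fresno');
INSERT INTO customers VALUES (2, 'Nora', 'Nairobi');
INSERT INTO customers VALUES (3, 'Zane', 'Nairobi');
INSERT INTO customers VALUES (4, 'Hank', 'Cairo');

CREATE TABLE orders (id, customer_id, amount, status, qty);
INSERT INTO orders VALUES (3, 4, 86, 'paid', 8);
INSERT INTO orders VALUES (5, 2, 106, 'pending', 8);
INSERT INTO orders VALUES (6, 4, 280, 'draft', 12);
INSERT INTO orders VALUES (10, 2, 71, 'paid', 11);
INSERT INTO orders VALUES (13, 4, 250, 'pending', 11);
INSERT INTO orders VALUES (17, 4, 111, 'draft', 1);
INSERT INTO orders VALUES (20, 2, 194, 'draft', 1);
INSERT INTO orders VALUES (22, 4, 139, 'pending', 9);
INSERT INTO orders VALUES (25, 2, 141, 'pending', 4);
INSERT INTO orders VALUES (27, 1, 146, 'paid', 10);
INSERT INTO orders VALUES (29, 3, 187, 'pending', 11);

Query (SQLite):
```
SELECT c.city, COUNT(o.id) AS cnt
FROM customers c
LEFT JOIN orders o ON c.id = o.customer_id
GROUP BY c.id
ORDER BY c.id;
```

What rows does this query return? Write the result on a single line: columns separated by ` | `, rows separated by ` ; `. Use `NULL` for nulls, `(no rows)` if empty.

Fresno | 1 ; Nairobi | 4 ; Nairobi | 1 ; Cairo | 5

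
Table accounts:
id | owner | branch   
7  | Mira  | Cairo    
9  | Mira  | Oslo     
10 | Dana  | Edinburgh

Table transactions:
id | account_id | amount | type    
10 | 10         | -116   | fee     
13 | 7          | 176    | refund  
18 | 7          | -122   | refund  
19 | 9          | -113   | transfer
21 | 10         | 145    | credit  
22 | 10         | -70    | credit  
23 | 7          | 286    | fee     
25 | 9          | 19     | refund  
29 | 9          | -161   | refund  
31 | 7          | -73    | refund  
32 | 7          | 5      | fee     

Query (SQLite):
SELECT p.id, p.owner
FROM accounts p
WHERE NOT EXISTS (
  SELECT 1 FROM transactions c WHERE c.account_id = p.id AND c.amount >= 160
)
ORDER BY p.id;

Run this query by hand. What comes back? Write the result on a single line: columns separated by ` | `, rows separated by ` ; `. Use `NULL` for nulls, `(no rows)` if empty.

9 | Mira ; 10 | Dana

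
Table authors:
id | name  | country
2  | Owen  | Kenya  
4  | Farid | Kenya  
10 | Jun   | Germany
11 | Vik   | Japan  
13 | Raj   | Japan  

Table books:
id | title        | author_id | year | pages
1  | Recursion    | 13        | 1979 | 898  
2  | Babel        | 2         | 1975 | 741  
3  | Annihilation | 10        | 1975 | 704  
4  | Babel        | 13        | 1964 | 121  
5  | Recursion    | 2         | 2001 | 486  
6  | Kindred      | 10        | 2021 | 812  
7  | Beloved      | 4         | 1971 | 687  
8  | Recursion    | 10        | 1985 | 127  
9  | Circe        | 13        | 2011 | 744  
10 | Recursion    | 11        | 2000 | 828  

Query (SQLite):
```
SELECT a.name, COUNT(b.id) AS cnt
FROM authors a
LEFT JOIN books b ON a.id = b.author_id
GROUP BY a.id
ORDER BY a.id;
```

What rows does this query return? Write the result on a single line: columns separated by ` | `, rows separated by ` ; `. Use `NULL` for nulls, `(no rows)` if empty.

LEFT JOIN keeps every authors row; unmatched ones get NULL for books columns.
Group by authors.id and compute COUNT(b.id). COUNT(col) of an all-NULL group is 0.
  2: ids {2, 5} → COUNT(b.id)=2
  4: ids {7} → COUNT(b.id)=1
  10: ids {3, 6, 8} → COUNT(b.id)=3
  11: ids {10} → COUNT(b.id)=1
  13: ids {1, 4, 9} → COUNT(b.id)=3

Owen | 2 ; Farid | 1 ; Jun | 3 ; Vik | 1 ; Raj | 3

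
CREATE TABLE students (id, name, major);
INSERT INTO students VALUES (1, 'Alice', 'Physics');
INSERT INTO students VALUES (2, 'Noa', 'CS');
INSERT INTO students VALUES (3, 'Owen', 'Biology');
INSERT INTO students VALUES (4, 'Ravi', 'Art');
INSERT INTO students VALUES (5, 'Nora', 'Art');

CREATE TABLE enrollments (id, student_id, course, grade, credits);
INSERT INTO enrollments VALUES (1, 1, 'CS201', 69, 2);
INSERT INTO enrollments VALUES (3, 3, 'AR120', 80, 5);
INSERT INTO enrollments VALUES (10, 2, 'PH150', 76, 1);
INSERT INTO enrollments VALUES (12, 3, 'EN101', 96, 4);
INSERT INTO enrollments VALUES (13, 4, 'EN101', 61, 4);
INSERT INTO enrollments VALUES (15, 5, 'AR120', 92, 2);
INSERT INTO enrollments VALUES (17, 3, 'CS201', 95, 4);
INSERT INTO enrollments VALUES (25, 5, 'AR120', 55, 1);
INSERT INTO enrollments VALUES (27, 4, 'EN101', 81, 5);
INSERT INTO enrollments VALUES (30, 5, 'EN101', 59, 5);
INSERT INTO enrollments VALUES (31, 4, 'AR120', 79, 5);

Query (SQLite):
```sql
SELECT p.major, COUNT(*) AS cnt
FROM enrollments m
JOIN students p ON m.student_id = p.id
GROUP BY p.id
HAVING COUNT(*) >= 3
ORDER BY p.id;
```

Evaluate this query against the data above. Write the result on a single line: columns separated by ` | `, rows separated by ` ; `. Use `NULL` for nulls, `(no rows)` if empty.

Join each enrollments row to its students via student_id.
Group joined rows by students.id; compute COUNT(*) per group.
HAVING: keep groups with count ≥ 3.
  1: ids {1} → COUNT(*)=1
  2: ids {10} → COUNT(*)=1
  3: ids {3, 12, 17} → COUNT(*)=3
  4: ids {13, 27, 31} → COUNT(*)=3
  5: ids {15, 25, 30} → COUNT(*)=3

Biology | 3 ; Art | 3 ; Art | 3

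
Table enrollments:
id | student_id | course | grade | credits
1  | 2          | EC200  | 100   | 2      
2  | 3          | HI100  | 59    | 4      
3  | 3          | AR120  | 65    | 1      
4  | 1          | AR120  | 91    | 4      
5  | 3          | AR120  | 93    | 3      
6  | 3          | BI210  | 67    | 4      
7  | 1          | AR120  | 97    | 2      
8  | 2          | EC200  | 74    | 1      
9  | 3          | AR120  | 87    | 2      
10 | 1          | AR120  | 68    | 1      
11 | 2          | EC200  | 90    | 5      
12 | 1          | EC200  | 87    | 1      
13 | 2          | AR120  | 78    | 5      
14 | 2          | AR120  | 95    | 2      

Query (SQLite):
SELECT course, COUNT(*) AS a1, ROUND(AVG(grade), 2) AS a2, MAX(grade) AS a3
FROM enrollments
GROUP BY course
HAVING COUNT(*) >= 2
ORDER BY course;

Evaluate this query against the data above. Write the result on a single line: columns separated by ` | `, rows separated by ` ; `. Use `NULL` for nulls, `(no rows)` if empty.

Group enrollments by course.
Per group compute: COUNT(*), ROUND(AVG(grade), 2), MAX(grade).
HAVING: drop groups with fewer than 2 rows.
  AR120: ids {3, 4, 5, 7, 9, 10, 13, 14} → COUNT(*)=8, ROUND(AVG(grade), 2)=84.25, MAX(grade)=97
  BI210: ids {6} → COUNT(*)=1, ROUND(AVG(grade), 2)=67, MAX(grade)=67
  EC200: ids {1, 8, 11, 12} → COUNT(*)=4, ROUND(AVG(grade), 2)=87.75, MAX(grade)=100
  HI100: ids {2} → COUNT(*)=1, ROUND(AVG(grade), 2)=59, MAX(grade)=59

AR120 | 8 | 84.25 | 97 ; EC200 | 4 | 87.75 | 100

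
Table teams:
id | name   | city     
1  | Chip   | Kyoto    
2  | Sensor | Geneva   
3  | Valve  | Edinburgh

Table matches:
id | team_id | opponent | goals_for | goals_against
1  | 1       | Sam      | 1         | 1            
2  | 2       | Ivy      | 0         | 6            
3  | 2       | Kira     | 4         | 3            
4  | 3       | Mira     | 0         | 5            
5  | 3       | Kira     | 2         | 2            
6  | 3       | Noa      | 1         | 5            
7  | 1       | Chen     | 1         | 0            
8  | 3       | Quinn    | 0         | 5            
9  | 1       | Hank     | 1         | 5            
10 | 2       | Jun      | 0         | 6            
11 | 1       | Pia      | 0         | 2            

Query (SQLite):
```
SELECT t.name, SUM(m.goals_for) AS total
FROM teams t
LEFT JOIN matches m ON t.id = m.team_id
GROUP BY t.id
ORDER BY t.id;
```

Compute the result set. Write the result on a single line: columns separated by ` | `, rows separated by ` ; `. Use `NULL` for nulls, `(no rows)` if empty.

LEFT JOIN keeps every teams row; unmatched ones get NULL for matches columns.
Group by teams.id and compute SUM(m.goals_for). SUM over an all-NULL group is NULL.
  1: ids {1, 7, 9, 11} → SUM(m.goals_for)=3
  2: ids {2, 3, 10} → SUM(m.goals_for)=4
  3: ids {4, 5, 6, 8} → SUM(m.goals_for)=3

Chip | 3 ; Sensor | 4 ; Valve | 3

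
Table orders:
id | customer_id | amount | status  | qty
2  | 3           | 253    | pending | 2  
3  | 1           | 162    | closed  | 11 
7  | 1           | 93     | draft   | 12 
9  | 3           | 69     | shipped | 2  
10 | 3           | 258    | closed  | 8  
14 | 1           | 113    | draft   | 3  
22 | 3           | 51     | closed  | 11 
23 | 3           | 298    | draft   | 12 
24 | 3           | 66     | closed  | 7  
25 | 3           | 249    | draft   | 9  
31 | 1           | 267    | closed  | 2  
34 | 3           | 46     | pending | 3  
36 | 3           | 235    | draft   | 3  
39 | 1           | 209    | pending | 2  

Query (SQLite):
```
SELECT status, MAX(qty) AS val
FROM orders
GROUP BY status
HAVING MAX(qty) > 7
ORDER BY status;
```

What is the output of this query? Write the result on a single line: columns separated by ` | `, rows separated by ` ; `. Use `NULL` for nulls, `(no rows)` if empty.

Partition orders by status; compute MAX(qty) within each group.
HAVING: keep groups where MAX(qty) > 7.
  closed: ids {3, 10, 22, 24, 31} → MAX(qty)=11
  draft: ids {7, 14, 23, 25, 36} → MAX(qty)=12
  pending: ids {2, 34, 39} → MAX(qty)=3
  shipped: ids {9} → MAX(qty)=2

closed | 11 ; draft | 12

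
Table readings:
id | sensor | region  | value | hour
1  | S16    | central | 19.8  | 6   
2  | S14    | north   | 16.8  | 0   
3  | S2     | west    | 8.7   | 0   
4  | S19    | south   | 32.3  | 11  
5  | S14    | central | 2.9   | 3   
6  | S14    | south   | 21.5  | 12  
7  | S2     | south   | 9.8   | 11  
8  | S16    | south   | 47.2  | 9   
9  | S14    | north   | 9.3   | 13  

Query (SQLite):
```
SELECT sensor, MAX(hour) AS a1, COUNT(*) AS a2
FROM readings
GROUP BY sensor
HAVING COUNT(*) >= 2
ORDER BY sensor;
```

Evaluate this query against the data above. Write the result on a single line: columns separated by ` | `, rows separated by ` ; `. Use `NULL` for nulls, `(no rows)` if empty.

S14 | 13 | 4 ; S16 | 9 | 2 ; S2 | 11 | 2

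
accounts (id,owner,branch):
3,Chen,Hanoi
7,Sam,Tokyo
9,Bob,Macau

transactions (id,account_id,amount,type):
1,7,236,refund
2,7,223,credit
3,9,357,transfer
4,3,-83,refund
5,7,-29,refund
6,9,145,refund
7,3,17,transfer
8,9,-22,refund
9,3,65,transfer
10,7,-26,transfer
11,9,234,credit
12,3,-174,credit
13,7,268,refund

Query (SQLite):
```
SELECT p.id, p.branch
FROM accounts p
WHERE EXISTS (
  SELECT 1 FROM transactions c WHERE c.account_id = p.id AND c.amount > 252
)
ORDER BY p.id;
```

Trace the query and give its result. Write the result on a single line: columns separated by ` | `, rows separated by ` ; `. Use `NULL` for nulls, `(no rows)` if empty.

7 | Tokyo ; 9 | Macau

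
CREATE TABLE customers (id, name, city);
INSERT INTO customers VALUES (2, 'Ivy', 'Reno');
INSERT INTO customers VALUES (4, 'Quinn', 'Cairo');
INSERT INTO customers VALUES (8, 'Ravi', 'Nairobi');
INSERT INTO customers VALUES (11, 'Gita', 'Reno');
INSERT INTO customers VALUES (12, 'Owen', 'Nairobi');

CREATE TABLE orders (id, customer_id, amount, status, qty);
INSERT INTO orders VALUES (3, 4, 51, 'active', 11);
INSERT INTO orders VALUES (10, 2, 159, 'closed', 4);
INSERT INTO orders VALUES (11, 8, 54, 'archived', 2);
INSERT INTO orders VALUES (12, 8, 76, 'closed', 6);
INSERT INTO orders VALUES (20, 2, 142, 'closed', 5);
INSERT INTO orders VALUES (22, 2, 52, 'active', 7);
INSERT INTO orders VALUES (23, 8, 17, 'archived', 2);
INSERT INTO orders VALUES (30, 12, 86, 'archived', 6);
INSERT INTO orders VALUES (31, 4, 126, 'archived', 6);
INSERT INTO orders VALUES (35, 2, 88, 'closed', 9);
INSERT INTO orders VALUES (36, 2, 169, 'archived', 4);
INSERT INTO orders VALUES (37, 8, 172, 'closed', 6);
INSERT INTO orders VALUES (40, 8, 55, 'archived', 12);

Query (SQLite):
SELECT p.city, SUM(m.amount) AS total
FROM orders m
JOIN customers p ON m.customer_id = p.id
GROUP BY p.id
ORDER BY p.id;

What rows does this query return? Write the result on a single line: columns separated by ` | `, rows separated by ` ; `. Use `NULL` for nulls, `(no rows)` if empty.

Reno | 610 ; Cairo | 177 ; Nairobi | 374 ; Nairobi | 86

Join each orders row to its customers via customer_id.
Group joined rows by customers.id; compute SUM(m.amount) per group.
  2: ids {10, 20, 22, 35, 36} → SUM(m.amount)=610
  4: ids {3, 31} → SUM(m.amount)=177
  8: ids {11, 12, 23, 37, 40} → SUM(m.amount)=374
  12: ids {30} → SUM(m.amount)=86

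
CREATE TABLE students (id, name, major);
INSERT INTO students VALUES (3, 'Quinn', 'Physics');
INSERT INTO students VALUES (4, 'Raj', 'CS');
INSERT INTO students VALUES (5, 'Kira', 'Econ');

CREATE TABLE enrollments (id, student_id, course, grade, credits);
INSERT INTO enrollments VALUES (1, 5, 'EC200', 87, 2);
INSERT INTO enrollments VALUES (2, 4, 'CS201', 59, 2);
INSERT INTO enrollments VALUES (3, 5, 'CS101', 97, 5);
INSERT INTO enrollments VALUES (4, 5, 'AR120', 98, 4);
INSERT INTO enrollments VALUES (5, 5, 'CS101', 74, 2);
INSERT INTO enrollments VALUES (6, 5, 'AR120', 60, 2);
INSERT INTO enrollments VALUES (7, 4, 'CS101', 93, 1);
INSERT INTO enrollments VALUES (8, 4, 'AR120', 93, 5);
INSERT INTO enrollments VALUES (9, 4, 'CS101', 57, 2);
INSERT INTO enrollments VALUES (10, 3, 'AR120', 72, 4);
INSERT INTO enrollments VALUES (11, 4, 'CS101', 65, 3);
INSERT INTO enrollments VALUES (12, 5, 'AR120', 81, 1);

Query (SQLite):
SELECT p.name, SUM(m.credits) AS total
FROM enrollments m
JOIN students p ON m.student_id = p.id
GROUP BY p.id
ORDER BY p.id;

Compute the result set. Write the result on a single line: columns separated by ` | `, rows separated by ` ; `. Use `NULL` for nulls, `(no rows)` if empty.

Quinn | 4 ; Raj | 13 ; Kira | 16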